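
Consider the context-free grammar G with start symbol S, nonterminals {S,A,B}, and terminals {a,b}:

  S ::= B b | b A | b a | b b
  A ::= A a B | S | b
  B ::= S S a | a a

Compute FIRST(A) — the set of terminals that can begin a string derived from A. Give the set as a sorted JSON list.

FIRST iteration:
round 1:
  A via A→b: +{b}
  B via B→a a: +{a}
  S via S→B b: +{a}
  S via S→b A: +{b}
  S: {a,b}  A: {b}  B: {a}
round 2:
  A via A→S: +{a}
  B via B→S S a: +{b}
  S: {a,b}  A: {a,b}  B: {a,b}
round 3: (stable)
  S: {a,b}  A: {a,b}  B: {a,b}

FIRST(A) = ["a", "b"]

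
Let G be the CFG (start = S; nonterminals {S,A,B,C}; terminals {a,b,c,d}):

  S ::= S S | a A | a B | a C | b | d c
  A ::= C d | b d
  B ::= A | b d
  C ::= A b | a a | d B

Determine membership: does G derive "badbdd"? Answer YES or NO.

Convert to CNF:
  S -> S S | T0 T3 | T2 A | T2 B | T2 C | b
  A -> C T0 | T1 T0
  B -> C T0 | T1 T0
  C -> A T1 | T0 B | T2 T2
  T0 -> d
  T1 -> b
  T2 -> a
  T3 -> c

CYK table (by increasing span):
  T[0,0] 'b' = {S,T1}  orig:{S}
  T[1,1] 'a' = {T2}  orig:{}
  T[2,2] 'd' = {T0}  orig:{}
  T[3,3] 'b' = {S,T1}  orig:{S}
  T[4,4] 'd' = {T0}  orig:{}
  T[5,5] 'd' = {T0}  orig:{}
  T[0,1] 'ba' = ∅
  T[1,2] 'ad' = ∅
  T[2,3] 'db' = ∅
  T[3,4] 'bd' = {A,B}
  T[4,5] 'dd' = ∅
  T[0,2] 'bad' = ∅
  T[1,3] 'adb' = ∅
  T[2,4] 'dbd' = {C}
  T[3,5] 'bdd' = ∅
  T[0,3] 'badb' = ∅
  T[1,4] 'adbd' = {S}
  T[2,5] 'dbdd' = {A,B}
  T[0,4] 'badbd' = {S}
  T[1,5] 'adbdd' = {S}
  T[0,5] 'badbdd' = {S}

S ∈ T[0,5] ⇒ YES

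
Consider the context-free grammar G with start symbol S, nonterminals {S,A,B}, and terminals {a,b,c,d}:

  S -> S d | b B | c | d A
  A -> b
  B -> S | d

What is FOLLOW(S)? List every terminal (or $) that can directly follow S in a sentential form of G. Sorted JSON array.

FIRST sets, iterate to fixpoint:
[1]
  A via A→b: +{b}
  B via B→d: +{d}
  S via S→b B: +{b}
  S via S→c: +{c}
  S via S→d A: +{d}
  FIRST(S)={b,c,d}  FIRST(A)={b}  FIRST(B)={d}
[2]
  B via B→S: +{b,c}
  FIRST(S)={b,c,d}  FIRST(A)={b}  FIRST(B)={b,c,d}
[3] — fixpoint
  FIRST(S)={b,c,d}  FIRST(A)={b}  FIRST(B)={b,c,d}

FOLLOW iteration:
seed FOLLOW(S) with $
pass 1:
  S→S d: FOLLOW(S) ⊇ FIRST(d) = {d}; new: +{d}
  S→b B: FOLLOW(B) ⊇ FOLLOW(S) ⊇ {$,d}; new: +{$,d}
  S→d A: FOLLOW(A) ⊇ FOLLOW(S) ⊇ {$,d}; new: +{$,d}
  S: {$,d}  A: {$,d}  B: {$,d}
pass 2: (stable)
  S: {$,d}  A: {$,d}  B: {$,d}

FOLLOW(S) = ["$", "d"]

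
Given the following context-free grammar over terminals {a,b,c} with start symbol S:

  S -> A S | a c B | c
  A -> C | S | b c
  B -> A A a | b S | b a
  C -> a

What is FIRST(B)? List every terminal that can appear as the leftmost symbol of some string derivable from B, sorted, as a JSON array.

FIRST sets, iterate to fixpoint:
iter 1:
  A via A→b c: +{b}
  B via B→A A a: +{b}
  C via C→a: +{a}
  S via S→A S: +{b}
  S via S→a c B: +{a}
  S via S→c: +{c}
  FIRST(S)={a,b,c}  FIRST(A)={b}  FIRST(B)={b}  FIRST(C)={a}
iter 2:
  A via A→C: +{a}
  A via A→S: +{c}
  B via B→A A a: +{a,c}
  FIRST(S)={a,b,c}  FIRST(A)={a,b,c}  FIRST(B)={a,b,c}  FIRST(C)={a}
iter 3: (no change)
  FIRST(S)={a,b,c}  FIRST(A)={a,b,c}  FIRST(B)={a,b,c}  FIRST(C)={a}

FIRST(B) = ["a", "b", "c"]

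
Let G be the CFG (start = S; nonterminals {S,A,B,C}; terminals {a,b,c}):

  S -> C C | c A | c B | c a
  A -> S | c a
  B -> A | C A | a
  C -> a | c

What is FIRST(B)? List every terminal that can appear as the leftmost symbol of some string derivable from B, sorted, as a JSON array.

FIRST sets, iterate to fixpoint:
[1]
  A via A→c a: +{c}
  B via B→A: +{c}
  B via B→a: +{a}
  C via C→a: +{a}
  C via C→c: +{c}
  S via S→C C: +{a,c}
  FIRST[S]={a,c}  FIRST[A]={c}  FIRST[B]={a,c}  FIRST[C]={a,c}
[2]
  A via A→S: +{a}
  FIRST[S]={a,c}  FIRST[A]={a,c}  FIRST[B]={a,c}  FIRST[C]={a,c}
[3] done
  FIRST[S]={a,c}  FIRST[A]={a,c}  FIRST[B]={a,c}  FIRST[C]={a,c}

FIRST(B) = ["a", "c"]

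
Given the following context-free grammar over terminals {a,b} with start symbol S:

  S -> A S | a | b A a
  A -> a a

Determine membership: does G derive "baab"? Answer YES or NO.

CNF form of G:
  S -> A S | T1 X2 | a
  A -> T0 T0
  T0 -> a
  T1 -> b
  X2 -> A T0

CYK fill:
  T[0,0] 'b' = {T1}  orig:{}
  T[1,1] 'a' = {S,T0}  orig:{S}
  T[2,2] 'a' = {S,T0}  orig:{S}
  T[3,3] 'b' = {T1}  orig:{}
  T[0,1] 'ba' = ∅
  T[1,2] 'aa' = {A}
  T[2,3] 'ab' = ∅
  T[0,2] 'baa' = ∅
  T[1,3] 'aab' = ∅
  T[0,3] 'baab' = ∅

S ∉ T[0,3] ⇒ NO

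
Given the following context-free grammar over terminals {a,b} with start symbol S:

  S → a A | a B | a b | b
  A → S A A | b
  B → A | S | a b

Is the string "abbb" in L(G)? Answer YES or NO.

CNF form of G:
  S -> T0 A | T0 B | T0 T1 | b
  A -> S X2 | b
  B -> S X3 | T0 A | T0 B | T0 T1 | b
  T0 -> a
  T1 -> b
  X2 -> A A
  X3 -> A A

Fill CYK table bottom-up:
  T[0,0] 'a' = {T0}  orig:{}
  T[1,1] 'b' = {A,B,S,T1}  orig:{A,B,S}
  T[2,2] 'b' = {A,B,S,T1}  orig:{A,B,S}
  T[3,3] 'b' = {A,B,S,T1}  orig:{A,B,S}
  T[0,1] 'ab' = {B,S}
  T[1,2] 'bb' = {X2,X3}  orig:{}
  T[2,3] 'bb' = {X2,X3}  orig:{}
  T[0,2] 'abb' = ∅
  T[1,3] 'bbb' = {A,B}
  T[0,3] 'abbb' = {A,B,S}

S ∈ T[0,3] ⇒ YES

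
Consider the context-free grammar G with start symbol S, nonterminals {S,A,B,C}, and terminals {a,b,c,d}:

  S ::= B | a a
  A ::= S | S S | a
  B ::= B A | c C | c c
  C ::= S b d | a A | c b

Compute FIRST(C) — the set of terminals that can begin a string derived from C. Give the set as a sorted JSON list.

FIRST sets, iterate to fixpoint:
iter 1:
  A via A→a: +{a}
  B via B→c C: +{c}
  C via C→a A: +{a}
  C via C→c b: +{c}
  S via S→B: +{c}
  S via S→a a: +{a}
  FIRST(S)={a,c}  FIRST(A)={a}  FIRST(B)={c}  FIRST(C)={a,c}
iter 2:
  A via A→S: +{c}
  FIRST(S)={a,c}  FIRST(A)={a,c}  FIRST(B)={c}  FIRST(C)={a,c}
iter 3: — fixpoint
  FIRST(S)={a,c}  FIRST(A)={a,c}  FIRST(B)={c}  FIRST(C)={a,c}

FIRST(C) = ["a", "c"]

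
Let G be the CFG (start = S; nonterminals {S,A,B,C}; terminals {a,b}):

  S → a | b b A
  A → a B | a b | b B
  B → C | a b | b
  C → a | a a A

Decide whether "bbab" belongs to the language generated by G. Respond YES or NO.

Convert to CNF:
  S -> T1 X4 | a
  A -> T0 B | T0 T1 | T1 B
  B -> T0 T1 | T0 X2 | a | b
  C -> T0 X3 | a
  T0 -> a
  T1 -> b
  X2 -> T0 A
  X3 -> T0 A
  X4 -> T1 A

Fill CYK table bottom-up:
  [0..0]={B,T1}  "b"  orig:{B}
  [1..1]={B,T1}  "b"  orig:{B}
  [2..2]={B,C,S,T0}  "a"  orig:{B,C,S}
  [3..3]={B,T1}  "b"  orig:{B}
  [0..1]={A}  "bb"
  [1..2]={A}  "ba"
  [2..3]={A,B}  "ab"
  [0..2]={X4}  "bba"  orig:{}
  [1..3]={A,X4}  "bab"  orig:{A}
  [0..3]={S,X4}  "bbab"  orig:{S}

S ∈ T[0,3] ⇒ YES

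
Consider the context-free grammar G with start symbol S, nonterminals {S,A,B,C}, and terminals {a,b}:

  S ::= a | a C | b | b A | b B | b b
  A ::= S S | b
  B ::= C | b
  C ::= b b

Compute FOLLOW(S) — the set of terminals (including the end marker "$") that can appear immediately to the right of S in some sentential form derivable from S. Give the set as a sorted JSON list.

Compute FIRST by fixpoint:
[1]
  A via A→b: +{b}
  B via B→b: +{b}
  C via C→b b: +{b}
  S via S→a: +{a}
  S via S→b: +{b}
  FIRST(S)={a,b}  FIRST(A)={b}  FIRST(B)={b}  FIRST(C)={b}
[2]
  A via A→S S: +{a}
  FIRST(S)={a,b}  FIRST(A)={a,b}  FIRST(B)={b}  FIRST(C)={b}
[3] done
  FIRST(S)={a,b}  FIRST(A)={a,b}  FIRST(B)={b}  FIRST(C)={b}

Compute FOLLOW by fixpoint:
FOLLOW(S) := {$}
pass 1:
  A→S S: FOLLOW(S) ⊇ FIRST(S) = {a,b}; new: +{a,b}
  S→a C: FOLLOW(C) ⊇ FOLLOW(S) ⊇ {$,a,b}; new: +{$,a,b}
  S→b A: FOLLOW(A) ⊇ FOLLOW(S) ⊇ {$,a,b}; new: +{$,a,b}
  S→b B: FOLLOW(B) ⊇ FOLLOW(S) ⊇ {$,a,b}; new: +{$,a,b}
  FOLLOW(S)={$,a,b}  FOLLOW(A)={$,a,b}  FOLLOW(B)={$,a,b}  FOLLOW(C)={$,a,b}
pass 2: (stable)
  FOLLOW(S)={$,a,b}  FOLLOW(A)={$,a,b}  FOLLOW(B)={$,a,b}  FOLLOW(C)={$,a,b}

FOLLOW(S) = ["$", "a", "b"]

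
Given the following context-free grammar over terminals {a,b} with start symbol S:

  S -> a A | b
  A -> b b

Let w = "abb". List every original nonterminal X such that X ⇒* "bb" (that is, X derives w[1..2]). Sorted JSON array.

CNF form of G:
  S -> T1 A | b
  A -> T0 T0
  T0 -> b
  T1 -> a

CYK table (by increasing span), restricted to cells inside w[1..2]:
  T[1,1] 'b' = {S,T0}  orig:{S}
  T[2,2] 'b' = {S,T0}  orig:{S}
  T[1,2] 'bb' = {A}

Original NTs in T[1,2] deriving "bb": ["A"]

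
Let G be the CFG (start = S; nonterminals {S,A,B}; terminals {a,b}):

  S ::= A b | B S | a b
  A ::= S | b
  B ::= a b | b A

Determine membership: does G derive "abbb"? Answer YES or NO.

CNF form of G:
  S -> A T0 | B S | T1 T0
  A -> A T0 | B S | T1 T0 | b
  B -> T0 A | T1 T0
  T0 -> b
  T1 -> a

Fill CYK table bottom-up:
  [0..0]={T1}  "a"  orig:{}
  [1..1]={A,T0}  "b"  orig:{A}
  [2..2]={A,T0}  "b"  orig:{A}
  [3..3]={A,T0}  "b"  orig:{A}
  [0..1]={A,B,S}  "ab"
  [1..2]={A,B,S}  "bb"
  [2..3]={A,B,S}  "bb"
  [0..2]={A,S}  "abb"
  [1..3]={A,B,S}  "bbb"
  [0..3]={A,S}  "abbb"

S ∈ T[0,3] ⇒ YES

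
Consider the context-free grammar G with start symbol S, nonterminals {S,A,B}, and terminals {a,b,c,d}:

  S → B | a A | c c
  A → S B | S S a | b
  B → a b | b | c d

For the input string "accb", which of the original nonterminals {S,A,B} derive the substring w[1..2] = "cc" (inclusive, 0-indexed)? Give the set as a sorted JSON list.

CNF form of G:
  S -> T0 A | T0 T1 | T2 T2 | T2 T3 | b
  A -> S B | S X4 | b
  B -> T0 T1 | T2 T3 | b
  T0 -> a
  T1 -> b
  T2 -> c
  T3 -> d
  X4 -> S T0

CYK table (by increasing span) — only the sub-triangle for w[1..2]:
  [1..1]={T2}  "c"  orig:{}
  [2..2]={T2}  "c"  orig:{}
  [1..2]={S}  "cc"

Original NTs in T[1,2] deriving "cc": ["S"]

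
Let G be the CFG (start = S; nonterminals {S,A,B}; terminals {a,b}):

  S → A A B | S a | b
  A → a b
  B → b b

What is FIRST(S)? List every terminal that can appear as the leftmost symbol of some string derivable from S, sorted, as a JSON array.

FIRST iteration:
round 1:
  A via A→a b: +{a}
  B via B→b b: +{b}
  S via S→A A B: +{a}
  S via S→b: +{b}
  FIRST[S]={a,b}  FIRST[A]={a}  FIRST[B]={b}
round 2: — fixpoint
  FIRST[S]={a,b}  FIRST[A]={a}  FIRST[B]={b}

FIRST(S) = ["a", "b"]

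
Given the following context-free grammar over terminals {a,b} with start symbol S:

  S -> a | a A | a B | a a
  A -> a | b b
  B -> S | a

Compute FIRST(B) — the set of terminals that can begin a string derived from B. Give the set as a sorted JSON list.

Compute FIRST by fixpoint:
round 1:
  A via A→a: +{a}
  A via A→b b: +{b}
  B via B→a: +{a}
  S via S→a: +{a}
  FIRST(S)={a}  FIRST(A)={a,b}  FIRST(B)={a}
round 2: (no change)
  FIRST(S)={a}  FIRST(A)={a,b}  FIRST(B)={a}

FIRST(B) = ["a"]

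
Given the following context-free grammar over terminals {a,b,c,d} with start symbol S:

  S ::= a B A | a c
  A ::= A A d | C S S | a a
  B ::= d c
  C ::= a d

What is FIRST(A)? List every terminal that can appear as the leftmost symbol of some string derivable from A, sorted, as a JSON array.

FIRST sets, iterate to fixpoint:
pass 1:
  A via A→a a: +{a}
  B via B→d c: +{d}
  C via C→a d: +{a}
  S via S→a B A: +{a}
  S: {a}  A: {a}  B: {d}  C: {a}
pass 2: — fixpoint
  S: {a}  A: {a}  B: {d}  C: {a}

FIRST(A) = ["a"]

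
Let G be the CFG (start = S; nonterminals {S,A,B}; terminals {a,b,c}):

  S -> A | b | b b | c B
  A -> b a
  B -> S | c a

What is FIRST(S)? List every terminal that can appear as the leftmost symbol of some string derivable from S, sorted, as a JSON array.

Compute FIRST by fixpoint:
round 1:
  A via A→b a: +{b}
  B via B→c a: +{c}
  S via S→A: +{b}
  S via S→c B: +{c}
  S: {b,c}  A: {b}  B: {c}
round 2:
  B via B→S: +{b}
  S: {b,c}  A: {b}  B: {b,c}
round 3: — fixpoint
  S: {b,c}  A: {b}  B: {b,c}

FIRST(S) = ["b", "c"]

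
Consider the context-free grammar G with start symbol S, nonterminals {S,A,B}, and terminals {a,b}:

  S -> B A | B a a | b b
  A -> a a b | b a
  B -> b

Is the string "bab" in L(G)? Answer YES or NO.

Convert to CNF:
  S -> B A | B X3 | T1 T1
  A -> T0 X2 | T1 T0
  B -> b
  T0 -> a
  T1 -> b
  X2 -> T0 T1
  X3 -> T0 T0

CYK fill:
  cell(0,0) b: {B,T1}  orig:{B}
  cell(1,1) a: {T0}  orig:{}
  cell(2,2) b: {B,T1}  orig:{B}
  cell(0,1) ba: {A}
  cell(1,2) ab: {X2}  orig:{}
  cell(0,2) bab: ∅

S ∉ T[0,2] ⇒ NO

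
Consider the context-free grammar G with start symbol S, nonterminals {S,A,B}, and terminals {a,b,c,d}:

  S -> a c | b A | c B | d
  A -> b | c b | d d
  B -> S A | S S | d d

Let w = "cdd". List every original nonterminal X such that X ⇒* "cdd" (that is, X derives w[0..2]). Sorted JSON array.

Convert to CNF:
  S -> T0 B | T1 A | T3 T0 | d
  A -> T0 T1 | T2 T2 | b
  B -> S A | S S | T2 T2
  T0 -> c
  T1 -> b
  T2 -> d
  T3 -> a

Fill CYK table bottom-up, restricted to cells inside w[0..2]:
  [0..0]={T0}  "c"  orig:{}
  [1..1]={S,T2}  "d"  orig:{S}
  [2..2]={S,T2}  "d"  orig:{S}
  [0..1]=∅  "cd"
  [1..2]={A,B}  "dd"
  [0..2]={S}  "cdd"

Original NTs in T[0,2] deriving "cdd": ["S"]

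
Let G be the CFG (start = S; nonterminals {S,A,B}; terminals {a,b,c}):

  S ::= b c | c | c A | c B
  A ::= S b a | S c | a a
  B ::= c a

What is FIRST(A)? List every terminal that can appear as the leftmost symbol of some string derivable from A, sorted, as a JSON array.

FIRST sets, iterate to fixpoint:
round 1:
  A via A→a a: +{a}
  B via B→c a: +{c}
  S via S→b c: +{b}
  S via S→c: +{c}
  FIRST[S]={b,c}  FIRST[A]={a}  FIRST[B]={c}
round 2:
  A via A→S b a: +{b,c}
  FIRST[S]={b,c}  FIRST[A]={a,b,c}  FIRST[B]={c}
round 3: (stable)
  FIRST[S]={b,c}  FIRST[A]={a,b,c}  FIRST[B]={c}

FIRST(A) = ["a", "b", "c"]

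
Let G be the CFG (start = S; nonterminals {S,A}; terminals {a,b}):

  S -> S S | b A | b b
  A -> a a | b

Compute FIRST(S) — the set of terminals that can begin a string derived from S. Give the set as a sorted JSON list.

Compute FIRST by fixpoint:
pass 1:
  A via A→a a: +{a}
  A via A→b: +{b}
  S via S→b A: +{b}
  FIRST(S)={b}  FIRST(A)={a,b}
pass 2: done
  FIRST(S)={b}  FIRST(A)={a,b}

FIRST(S) = ["b"]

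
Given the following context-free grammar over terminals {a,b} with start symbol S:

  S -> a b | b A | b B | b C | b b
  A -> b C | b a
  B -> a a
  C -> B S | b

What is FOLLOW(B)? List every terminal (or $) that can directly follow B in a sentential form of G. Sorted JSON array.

Compute FIRST by fixpoint:
[1]
  A via A→b C: +{b}
  B via B→a a: +{a}
  C via C→B S: +{a}
  C via C→b: +{b}
  S via S→a b: +{a}
  S via S→b A: +{b}
  FIRST[S]={a,b}  FIRST[A]={b}  FIRST[B]={a}  FIRST[C]={a,b}
[2] done
  FIRST[S]={a,b}  FIRST[A]={b}  FIRST[B]={a}  FIRST[C]={a,b}

FOLLOW iteration:
FOLLOW(S) := {$}
round 1:
  C→B S: FOLLOW(B) ⊇ FIRST(S) = {a,b}; new: +{a,b}
  S→b A: FOLLOW(A) ⊇ FOLLOW(S) ⊇ {$}; new: +{$}
  S→b B: FOLLOW(B) ⊇ FOLLOW(S) ⊇ {$}; new: +{$}
  S→b C: FOLLOW(C) ⊇ FOLLOW(S) ⊇ {$}; new: +{$}
  FOLLOW[S]={$}  FOLLOW[A]={$}  FOLLOW[B]={$,a,b}  FOLLOW[C]={$}
round 2: done
  FOLLOW[S]={$}  FOLLOW[A]={$}  FOLLOW[B]={$,a,b}  FOLLOW[C]={$}

FOLLOW(B) = ["$", "a", "b"]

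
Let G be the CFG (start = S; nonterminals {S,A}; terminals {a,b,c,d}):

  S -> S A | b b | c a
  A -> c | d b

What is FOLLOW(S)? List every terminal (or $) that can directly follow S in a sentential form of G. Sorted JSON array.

Compute FIRST by fixpoint:
pass 1:
  A via A→c: +{c}
  A via A→d b: +{d}
  S via S→b b: +{b}
  S via S→c a: +{c}
  FIRST[S]={b,c}  FIRST[A]={c,d}
pass 2: — fixpoint
  FIRST[S]={b,c}  FIRST[A]={c,d}

FOLLOW iteration:
FOLLOW(S) := {$}
[1]
  S→S A: FOLLOW(S) ⊇ FIRST(A) = {c,d}; new: +{c,d}
  S→S A: FOLLOW(A) ⊇ FOLLOW(S) ⊇ {$,c,d}; new: +{$,c,d}
  FOLLOW(S)={$,c,d}  FOLLOW(A)={$,c,d}
[2] done
  FOLLOW(S)={$,c,d}  FOLLOW(A)={$,c,d}

FOLLOW(S) = ["$", "c", "d"]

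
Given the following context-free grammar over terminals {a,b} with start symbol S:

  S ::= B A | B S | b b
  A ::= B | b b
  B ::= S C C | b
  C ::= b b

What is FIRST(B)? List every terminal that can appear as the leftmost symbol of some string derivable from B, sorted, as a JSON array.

FIRST sets, iterate to fixpoint:
round 1:
  A via A→b b: +{b}
  B via B→b: +{b}
  C via C→b b: +{b}
  S via S→B A: +{b}
  S: {b}  A: {b}  B: {b}  C: {b}
round 2: done
  S: {b}  A: {b}  B: {b}  C: {b}

FIRST(B) = ["b"]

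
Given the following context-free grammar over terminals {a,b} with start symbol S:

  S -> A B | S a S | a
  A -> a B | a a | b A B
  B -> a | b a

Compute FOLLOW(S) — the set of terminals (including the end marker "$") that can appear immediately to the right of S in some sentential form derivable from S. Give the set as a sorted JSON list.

Compute FIRST by fixpoint:
[1]
  A via A→a B: +{a}
  A via A→b A B: +{b}
  B via B→a: +{a}
  B via B→b a: +{b}
  S via S→A B: +{a,b}
  FIRST(S)={a,b}  FIRST(A)={a,b}  FIRST(B)={a,b}
[2] (no change)
  FIRST(S)={a,b}  FIRST(A)={a,b}  FIRST(B)={a,b}

FOLLOW sets:
initialize: $ ∈ FOLLOW(S)
iter 1:
  A→b A B: FOLLOW(A) ⊇ FIRST(B) = {a,b}; new: +{a,b}
  A→b A B: FOLLOW(B) ⊇ FOLLOW(A) ⊇ {a,b}; new: +{a,b}
  S→A B: FOLLOW(B) ⊇ FOLLOW(S) ⊇ {$}; new: +{$}
  S→S a S: FOLLOW(S) ⊇ FIRST(a) = {a}; new: +{a}
  FOLLOW(S)={$,a}  FOLLOW(A)={a,b}  FOLLOW(B)={$,a,b}
iter 2: (no change)
  FOLLOW(S)={$,a}  FOLLOW(A)={a,b}  FOLLOW(B)={$,a,b}

FOLLOW(S) = ["$", "a"]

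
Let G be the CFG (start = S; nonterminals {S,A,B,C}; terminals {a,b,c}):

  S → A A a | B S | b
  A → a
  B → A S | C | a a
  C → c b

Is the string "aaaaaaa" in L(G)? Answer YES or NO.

Convert to CNF:
  S -> A X3 | B S | b
  A -> a
  B -> A S | T0 T0 | T1 T2
  C -> T1 T2
  T0 -> a
  T1 -> c
  T2 -> b
  X3 -> A T0

CYK fill:
  T[0,0] 'a' = {A,T0}  orig:{A}
  T[1,1] 'a' = {A,T0}  orig:{A}
  T[2,2] 'a' = {A,T0}  orig:{A}
  T[3,3] 'a' = {A,T0}  orig:{A}
  T[4,4] 'a' = {A,T0}  orig:{A}
  T[5,5] 'a' = {A,T0}  orig:{A}
  T[6,6] 'a' = {A,T0}  orig:{A}
  T[0,1] 'aa' = {B,X3}  orig:{B}
  T[1,2] 'aa' = {B,X3}  orig:{B}
  T[2,3] 'aa' = {B,X3}  orig:{B}
  T[3,4] 'aa' = {B,X3}  orig:{B}
  T[4,5] 'aa' = {B,X3}  orig:{B}
  T[5,6] 'aa' = {B,X3}  orig:{B}
  T[0,2] 'aaa' = {S}
  T[1,3] 'aaa' = {S}
  T[2,4] 'aaa' = {S}
  T[3,5] 'aaa' = {S}
  T[4,6] 'aaa' = {S}
  T[0,3] 'aaaa' = {B}
  T[1,4] 'aaaa' = {B}
  T[2,5] 'aaaa' = {B}
  T[3,6] 'aaaa' = {B}
  T[0,4] 'aaaaa' = {S}
  T[1,5] 'aaaaa' = {S}
  T[2,6] 'aaaaa' = {S}
  T[0,5] 'aaaaaa' = {B}
  T[1,6] 'aaaaaa' = {B}
  T[0,6] 'aaaaaaa' = {S}

S ∈ T[0,6] ⇒ YES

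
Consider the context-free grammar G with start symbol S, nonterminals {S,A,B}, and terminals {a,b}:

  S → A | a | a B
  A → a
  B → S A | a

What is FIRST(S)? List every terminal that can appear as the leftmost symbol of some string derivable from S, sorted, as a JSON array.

FIRST iteration:
iter 1:
  A via A→a: +{a}
  B via B→a: +{a}
  S via S→A: +{a}
  FIRST(S)={a}  FIRST(A)={a}  FIRST(B)={a}
iter 2: done
  FIRST(S)={a}  FIRST(A)={a}  FIRST(B)={a}

FIRST(S) = ["a"]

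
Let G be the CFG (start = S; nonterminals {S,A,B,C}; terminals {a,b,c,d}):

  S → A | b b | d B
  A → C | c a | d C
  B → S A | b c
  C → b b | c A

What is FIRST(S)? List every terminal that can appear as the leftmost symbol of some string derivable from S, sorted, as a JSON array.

FIRST sets, iterate to fixpoint:
pass 1:
  A via A→c a: +{c}
  A via A→d C: +{d}
  B via B→b c: +{b}
  C via C→b b: +{b}
  C via C→c A: +{c}
  S via S→A: +{c,d}
  S via S→b b: +{b}
  FIRST(S)={b,c,d}  FIRST(A)={c,d}  FIRST(B)={b}  FIRST(C)={b,c}
pass 2:
  A via A→C: +{b}
  B via B→S A: +{c,d}
  FIRST(S)={b,c,d}  FIRST(A)={b,c,d}  FIRST(B)={b,c,d}  FIRST(C)={b,c}
pass 3: (no change)
  FIRST(S)={b,c,d}  FIRST(A)={b,c,d}  FIRST(B)={b,c,d}  FIRST(C)={b,c}

FIRST(S) = ["b", "c", "d"]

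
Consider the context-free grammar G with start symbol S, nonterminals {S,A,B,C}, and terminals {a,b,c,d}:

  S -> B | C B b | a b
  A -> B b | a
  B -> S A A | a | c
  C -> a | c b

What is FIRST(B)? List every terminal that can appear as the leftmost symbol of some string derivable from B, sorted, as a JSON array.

Compute FIRST by fixpoint:
iter 1:
  A via A→a: +{a}
  B via B→a: +{a}
  B via B→c: +{c}
  C via C→a: +{a}
  C via C→c b: +{c}
  S via S→B: +{a,c}
  FIRST[S]={a,c}  FIRST[A]={a}  FIRST[B]={a,c}  FIRST[C]={a,c}
iter 2:
  A via A→B b: +{c}
  FIRST[S]={a,c}  FIRST[A]={a,c}  FIRST[B]={a,c}  FIRST[C]={a,c}
iter 3: (stable)
  FIRST[S]={a,c}  FIRST[A]={a,c}  FIRST[B]={a,c}  FIRST[C]={a,c}

FIRST(B) = ["a", "c"]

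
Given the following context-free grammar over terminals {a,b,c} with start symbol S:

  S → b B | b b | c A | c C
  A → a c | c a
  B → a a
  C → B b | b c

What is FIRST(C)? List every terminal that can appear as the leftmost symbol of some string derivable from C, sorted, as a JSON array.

FIRST sets, iterate to fixpoint:
[1]
  A via A→a c: +{a}
  A via A→c a: +{c}
  B via B→a a: +{a}
  C via C→B b: +{a}
  C via C→b c: +{b}
  S via S→b B: +{b}
  S via S→c A: +{c}
  S: {b,c}  A: {a,c}  B: {a}  C: {a,b}
[2] done
  S: {b,c}  A: {a,c}  B: {a}  C: {a,b}

FIRST(C) = ["a", "b"]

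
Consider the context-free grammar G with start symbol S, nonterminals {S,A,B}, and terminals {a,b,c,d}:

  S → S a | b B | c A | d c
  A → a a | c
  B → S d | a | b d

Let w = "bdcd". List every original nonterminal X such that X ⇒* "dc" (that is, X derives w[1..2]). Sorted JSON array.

CNF form of G:
  S -> S T0 | T1 T3 | T2 B | T3 A
  A -> T0 T0 | c
  B -> S T1 | T2 T1 | a
  T0 -> a
  T1 -> d
  T2 -> b
  T3 -> c

CYK fill, restricted to cells inside w[1..2]:
  cell(1,1) d: {T1}  orig:{}
  cell(2,2) c: {A,T3}  orig:{A}
  cell(1,2) dc: {S}

Original NTs in T[1,2] deriving "dc": ["S"]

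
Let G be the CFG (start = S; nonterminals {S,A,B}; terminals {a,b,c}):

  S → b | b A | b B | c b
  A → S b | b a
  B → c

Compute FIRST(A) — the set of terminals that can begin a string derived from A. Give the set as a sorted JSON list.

FIRST sets, iterate to fixpoint:
iter 1:
  A via A→b a: +{b}
  B via B→c: +{c}
  S via S→b: +{b}
  S via S→c b: +{c}
  S: {b,c}  A: {b}  B: {c}
iter 2:
  A via A→S b: +{c}
  S: {b,c}  A: {b,c}  B: {c}
iter 3: done
  S: {b,c}  A: {b,c}  B: {c}

FIRST(A) = ["b", "c"]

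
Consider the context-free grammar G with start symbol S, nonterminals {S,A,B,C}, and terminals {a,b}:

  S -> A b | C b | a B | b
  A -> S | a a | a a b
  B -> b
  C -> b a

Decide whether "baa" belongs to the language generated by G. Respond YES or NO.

Convert to CNF:
  S -> A T0 | C T0 | T1 B | b
  A -> A T0 | C T0 | T1 B | T1 T1 | T1 X2 | b
  B -> b
  C -> T0 T1
  T0 -> b
  T1 -> a
  X2 -> T1 T0

CYK fill:
  [0..0]={A,B,S,T0}  "b"  orig:{A,B,S}
  [1..1]={T1}  "a"  orig:{}
  [2..2]={T1}  "a"  orig:{}
  [0..1]={C}  "ba"
  [1..2]={A}  "aa"
  [0..2]=∅  "baa"

S ∉ T[0,2] ⇒ NO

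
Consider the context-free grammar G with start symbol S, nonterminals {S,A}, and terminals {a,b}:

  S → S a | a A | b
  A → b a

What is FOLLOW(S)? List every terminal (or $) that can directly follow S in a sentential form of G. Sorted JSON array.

Compute FIRST by fixpoint:
[1]
  A via A→b a: +{b}
  S via S→a A: +{a}
  S via S→b: +{b}
  FIRST(S)={a,b}  FIRST(A)={b}
[2] (no change)
  FIRST(S)={a,b}  FIRST(A)={b}

FOLLOW sets:
FOLLOW(S) := {$}
iter 1:
  S→S a: FOLLOW(S) ⊇ FIRST(a) = {a}; new: +{a}
  S→a A: FOLLOW(A) ⊇ FOLLOW(S) ⊇ {$,a}; new: +{$,a}
  FOLLOW(S)={$,a}  FOLLOW(A)={$,a}
iter 2: — fixpoint
  FOLLOW(S)={$,a}  FOLLOW(A)={$,a}

FOLLOW(S) = ["$", "a"]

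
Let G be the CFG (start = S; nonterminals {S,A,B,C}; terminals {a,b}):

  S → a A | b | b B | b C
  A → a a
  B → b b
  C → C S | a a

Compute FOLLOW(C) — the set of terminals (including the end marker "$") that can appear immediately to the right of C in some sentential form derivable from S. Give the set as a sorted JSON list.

Compute FIRST by fixpoint:
iter 1:
  A via A→a a: +{a}
  B via B→b b: +{b}
  C via C→a a: +{a}
  S via S→a A: +{a}
  S via S→b: +{b}
  S: {a,b}  A: {a}  B: {b}  C: {a}
iter 2: (stable)
  S: {a,b}  A: {a}  B: {b}  C: {a}

FOLLOW iteration:
initialize: $ ∈ FOLLOW(S)
pass 1:
  C→C S: FOLLOW(C) ⊇ FIRST(S) = {a,b}; new: +{a,b}
  C→C S: FOLLOW(S) ⊇ FOLLOW(C) ⊇ {a,b}; new: +{a,b}
  S→a A: FOLLOW(A) ⊇ FOLLOW(S) ⊇ {$,a,b}; new: +{$,a,b}
  S→b B: FOLLOW(B) ⊇ FOLLOW(S) ⊇ {$,a,b}; new: +{$,a,b}
  S→b C: FOLLOW(C) ⊇ FOLLOW(S) ⊇ {$,a,b}; new: +{$}
  FOLLOW[S]={$,a,b}  FOLLOW[A]={$,a,b}  FOLLOW[B]={$,a,b}  FOLLOW[C]={$,a,b}
pass 2: (stable)
  FOLLOW[S]={$,a,b}  FOLLOW[A]={$,a,b}  FOLLOW[B]={$,a,b}  FOLLOW[C]={$,a,b}

FOLLOW(C) = ["$", "a", "b"]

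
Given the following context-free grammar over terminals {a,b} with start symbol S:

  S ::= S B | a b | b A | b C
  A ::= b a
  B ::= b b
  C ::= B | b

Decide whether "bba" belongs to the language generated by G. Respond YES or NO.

CNF form of G:
  S -> S B | T0 A | T0 C | T1 T0
  A -> T0 T1
  B -> T0 T0
  C -> T0 T0 | b
  T0 -> b
  T1 -> a

CYK fill:
  cell(0,0) b: {C,T0}  orig:{C}
  cell(1,1) b: {C,T0}  orig:{C}
  cell(2,2) a: {T1}  orig:{}
  cell(0,1) bb: {B,C,S}
  cell(1,2) ba: {A}
  cell(0,2) bba: {S}

S ∈ T[0,2] ⇒ YES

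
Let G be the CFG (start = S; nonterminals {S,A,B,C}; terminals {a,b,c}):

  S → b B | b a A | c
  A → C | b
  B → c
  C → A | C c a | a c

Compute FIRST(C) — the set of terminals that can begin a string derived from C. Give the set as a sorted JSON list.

FIRST iteration:
round 1:
  A via A→b: +{b}
  B via B→c: +{c}
  C via C→A: +{b}
  C via C→a c: +{a}
  S via S→b B: +{b}
  S via S→c: +{c}
  S: {b,c}  A: {b}  B: {c}  C: {a,b}
round 2:
  A via A→C: +{a}
  S: {b,c}  A: {a,b}  B: {c}  C: {a,b}
round 3: (stable)
  S: {b,c}  A: {a,b}  B: {c}  C: {a,b}

FIRST(C) = ["a", "b"]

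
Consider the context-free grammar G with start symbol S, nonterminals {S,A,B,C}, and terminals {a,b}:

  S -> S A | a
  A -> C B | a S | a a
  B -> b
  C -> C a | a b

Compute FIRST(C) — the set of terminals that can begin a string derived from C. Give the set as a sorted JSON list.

FIRST sets, iterate to fixpoint:
[1]
  A via A→a S: +{a}
  B via B→b: +{b}
  C via C→a b: +{a}
  S via S→a: +{a}
  S: {a}  A: {a}  B: {b}  C: {a}
[2] (no change)
  S: {a}  A: {a}  B: {b}  C: {a}

FIRST(C) = ["a"]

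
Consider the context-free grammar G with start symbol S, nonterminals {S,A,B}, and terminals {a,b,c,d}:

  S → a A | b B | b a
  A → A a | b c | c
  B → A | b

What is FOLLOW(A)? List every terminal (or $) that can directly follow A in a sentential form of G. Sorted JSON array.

FIRST iteration:
[1]
  A via A→b c: +{b}
  A via A→c: +{c}
  B via B→A: +{b,c}
  S via S→a A: +{a}
  S via S→b B: +{b}
  S: {a,b}  A: {b,c}  B: {b,c}
[2] done
  S: {a,b}  A: {b,c}  B: {b,c}

Compute FOLLOW by fixpoint:
seed FOLLOW(S) with $
iter 1:
  A→A a: FOLLOW(A) ⊇ FIRST(a) = {a}; new: +{a}
  S→a A: FOLLOW(A) ⊇ FOLLOW(S) ⊇ {$}; new: +{$}
  S→b B: FOLLOW(B) ⊇ FOLLOW(S) ⊇ {$}; new: +{$}
  FOLLOW[S]={$}  FOLLOW[A]={$,a}  FOLLOW[B]={$}
iter 2: — fixpoint
  FOLLOW[S]={$}  FOLLOW[A]={$,a}  FOLLOW[B]={$}

FOLLOW(A) = ["$", "a"]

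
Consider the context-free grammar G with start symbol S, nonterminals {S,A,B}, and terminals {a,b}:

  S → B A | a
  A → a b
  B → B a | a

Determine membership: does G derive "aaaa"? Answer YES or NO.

CNF form of G:
  S -> B A | a
  A -> T0 T1
  B -> B T0 | a
  T0 -> a
  T1 -> b

CYK table (by increasing span):
  [0..0]={B,S,T0}  "a"  orig:{B,S}
  [1..1]={B,S,T0}  "a"  orig:{B,S}
  [2..2]={B,S,T0}  "a"  orig:{B,S}
  [3..3]={B,S,T0}  "a"  orig:{B,S}
  [0..1]={B}  "aa"
  [1..2]={B}  "aa"
  [2..3]={B}  "aa"
  [0..2]={B}  "aaa"
  [1..3]={B}  "aaa"
  [0..3]={B}  "aaaa"

S ∉ T[0,3] ⇒ NO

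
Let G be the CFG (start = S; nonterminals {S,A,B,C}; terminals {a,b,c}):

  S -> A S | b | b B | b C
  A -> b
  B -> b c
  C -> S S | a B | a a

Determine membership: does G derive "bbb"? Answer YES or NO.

Convert to CNF:
  S -> A S | T0 B | T0 C | b
  A -> b
  B -> T0 T1
  C -> S S | T2 B | T2 T2
  T0 -> b
  T1 -> c
  T2 -> a

CYK table (by increasing span):
  [0..0]={A,S,T0}  "b"  orig:{A,S}
  [1..1]={A,S,T0}  "b"  orig:{A,S}
  [2..2]={A,S,T0}  "b"  orig:{A,S}
  [0..1]={C,S}  "bb"
  [1..2]={C,S}  "bb"
  [0..2]={C,S}  "bbb"

S ∈ T[0,2] ⇒ YES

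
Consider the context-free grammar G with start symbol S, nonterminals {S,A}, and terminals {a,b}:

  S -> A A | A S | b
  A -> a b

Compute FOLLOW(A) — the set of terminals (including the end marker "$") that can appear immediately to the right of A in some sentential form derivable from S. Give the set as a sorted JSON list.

Compute FIRST by fixpoint:
round 1:
  A via A→a b: +{a}
  S via S→A A: +{a}
  S via S→b: +{b}
  FIRST(S)={a,b}  FIRST(A)={a}
round 2: (no change)
  FIRST(S)={a,b}  FIRST(A)={a}

FOLLOW sets:
FOLLOW(S) := {$}
[1]
  S→A A: FOLLOW(A) ⊇ FIRST(A) = {a}; new: +{a}
  S→A A: FOLLOW(A) ⊇ FOLLOW(S) ⊇ {$}; new: +{$}
  S→A S: FOLLOW(A) ⊇ FIRST(S) = {a,b}; new: +{b}
  FOLLOW[S]={$}  FOLLOW[A]={$,a,b}
[2] done
  FOLLOW[S]={$}  FOLLOW[A]={$,a,b}

FOLLOW(A) = ["$", "a", "b"]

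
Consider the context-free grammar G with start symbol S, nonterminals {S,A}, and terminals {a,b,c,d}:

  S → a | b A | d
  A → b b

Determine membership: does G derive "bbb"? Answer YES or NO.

Convert to CNF:
  S -> T0 A | a | d
  A -> T0 T0
  T0 -> b

Fill CYK table bottom-up:
  [0..0]={T0}  "b"  orig:{}
  [1..1]={T0}  "b"  orig:{}
  [2..2]={T0}  "b"  orig:{}
  [0..1]={A}  "bb"
  [1..2]={A}  "bb"
  [0..2]={S}  "bbb"

S ∈ T[0,2] ⇒ YES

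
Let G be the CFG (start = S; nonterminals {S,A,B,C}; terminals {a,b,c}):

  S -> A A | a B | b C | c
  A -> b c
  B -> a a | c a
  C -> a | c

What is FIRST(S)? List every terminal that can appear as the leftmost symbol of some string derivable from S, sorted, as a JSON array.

FIRST sets, iterate to fixpoint:
pass 1:
  A via A→b c: +{b}
  B via B→a a: +{a}
  B via B→c a: +{c}
  C via C→a: +{a}
  C via C→c: +{c}
  S via S→A A: +{b}
  S via S→a B: +{a}
  S via S→c: +{c}
  FIRST[S]={a,b,c}  FIRST[A]={b}  FIRST[B]={a,c}  FIRST[C]={a,c}
pass 2: (no change)
  FIRST[S]={a,b,c}  FIRST[A]={b}  FIRST[B]={a,c}  FIRST[C]={a,c}

FIRST(S) = ["a", "b", "c"]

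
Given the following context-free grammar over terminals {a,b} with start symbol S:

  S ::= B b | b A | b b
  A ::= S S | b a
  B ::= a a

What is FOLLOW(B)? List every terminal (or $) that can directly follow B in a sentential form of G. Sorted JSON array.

FIRST iteration:
[1]
  A via A→b a: +{b}
  B via B→a a: +{a}
  S via S→B b: +{a}
  S via S→b A: +{b}
  S: {a,b}  A: {b}  B: {a}
[2]
  A via A→S S: +{a}
  S: {a,b}  A: {a,b}  B: {a}
[3] (no change)
  S: {a,b}  A: {a,b}  B: {a}

FOLLOW iteration:
initialize: $ ∈ FOLLOW(S)
[1]
  A→S S: FOLLOW(S) ⊇ FIRST(S) = {a,b}; new: +{a,b}
  S→B b: FOLLOW(B) ⊇ FIRST(b) = {b}; new: +{b}
  S→b A: FOLLOW(A) ⊇ FOLLOW(S) ⊇ {$,a,b}; new: +{$,a,b}
  FOLLOW(S)={$,a,b}  FOLLOW(A)={$,a,b}  FOLLOW(B)={b}
[2] done
  FOLLOW(S)={$,a,b}  FOLLOW(A)={$,a,b}  FOLLOW(B)={b}

FOLLOW(B) = ["b"]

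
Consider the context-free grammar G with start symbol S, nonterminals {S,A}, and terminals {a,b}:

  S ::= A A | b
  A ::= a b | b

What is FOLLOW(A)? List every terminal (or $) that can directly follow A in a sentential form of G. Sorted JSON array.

Compute FIRST by fixpoint:
round 1:
  A via A→a b: +{a}
  A via A→b: +{b}
  S via S→A A: +{a,b}
  S: {a,b}  A: {a,b}
round 2: done
  S: {a,b}  A: {a,b}

Compute FOLLOW by fixpoint:
initialize: $ ∈ FOLLOW(S)
round 1:
  S→A A: FOLLOW(A) ⊇ FIRST(A) = {a,b}; new: +{a,b}
  S→A A: FOLLOW(A) ⊇ FOLLOW(S) ⊇ {$}; new: +{$}
  FOLLOW(S)={$}  FOLLOW(A)={$,a,b}
round 2: done
  FOLLOW(S)={$}  FOLLOW(A)={$,a,b}

FOLLOW(A) = ["$", "a", "b"]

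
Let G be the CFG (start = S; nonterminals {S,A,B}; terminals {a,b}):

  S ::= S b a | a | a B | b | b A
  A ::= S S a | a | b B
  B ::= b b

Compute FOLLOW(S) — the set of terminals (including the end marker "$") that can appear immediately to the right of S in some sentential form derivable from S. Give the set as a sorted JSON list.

FIRST iteration:
pass 1:
  A via A→a: +{a}
  A via A→b B: +{b}
  B via B→b b: +{b}
  S via S→a: +{a}
  S via S→b: +{b}
  FIRST(S)={a,b}  FIRST(A)={a,b}  FIRST(B)={b}
pass 2: — fixpoint
  FIRST(S)={a,b}  FIRST(A)={a,b}  FIRST(B)={b}

FOLLOW iteration:
seed FOLLOW(S) with $
iter 1:
  A→S S a: FOLLOW(S) ⊇ FIRST(S) = {a,b}; new: +{a,b}
  S→a B: FOLLOW(B) ⊇ FOLLOW(S) ⊇ {$,a,b}; new: +{$,a,b}
  S→b A: FOLLOW(A) ⊇ FOLLOW(S) ⊇ {$,a,b}; new: +{$,a,b}
  S: {$,a,b}  A: {$,a,b}  B: {$,a,b}
iter 2: — fixpoint
  S: {$,a,b}  A: {$,a,b}  B: {$,a,b}

FOLLOW(S) = ["$", "a", "b"]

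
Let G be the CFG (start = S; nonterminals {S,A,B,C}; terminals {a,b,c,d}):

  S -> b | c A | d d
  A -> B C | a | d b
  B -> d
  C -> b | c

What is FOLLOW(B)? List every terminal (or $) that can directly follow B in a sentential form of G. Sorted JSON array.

Compute FIRST by fixpoint:
iter 1:
  A via A→a: +{a}
  A via A→d b: +{d}
  B via B→d: +{d}
  C via C→b: +{b}
  C via C→c: +{c}
  S via S→b: +{b}
  S via S→c A: +{c}
  S via S→d d: +{d}
  FIRST(S)={b,c,d}  FIRST(A)={a,d}  FIRST(B)={d}  FIRST(C)={b,c}
iter 2: (no change)
  FIRST(S)={b,c,d}  FIRST(A)={a,d}  FIRST(B)={d}  FIRST(C)={b,c}

Compute FOLLOW by fixpoint:
initialize: $ ∈ FOLLOW(S)
[1]
  A→B C: FOLLOW(B) ⊇ FIRST(C) = {b,c}; new: +{b,c}
  S→c A: FOLLOW(A) ⊇ FOLLOW(S) ⊇ {$}; new: +{$}
  FOLLOW[S]={$}  FOLLOW[A]={$}  FOLLOW[B]={b,c}  FOLLOW[C]={}
[2]
  A→B C: FOLLOW(C) ⊇ FOLLOW(A) ⊇ {$}; new: +{$}
  FOLLOW[S]={$}  FOLLOW[A]={$}  FOLLOW[B]={b,c}  FOLLOW[C]={$}
[3] (no change)
  FOLLOW[S]={$}  FOLLOW[A]={$}  FOLLOW[B]={b,c}  FOLLOW[C]={$}

FOLLOW(B) = ["b", "c"]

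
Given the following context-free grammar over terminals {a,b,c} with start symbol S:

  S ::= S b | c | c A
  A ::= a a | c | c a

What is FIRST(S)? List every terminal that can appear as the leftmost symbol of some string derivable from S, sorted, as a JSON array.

Compute FIRST by fixpoint:
iter 1:
  A via A→a a: +{a}
  A via A→c: +{c}
  S via S→c: +{c}
  FIRST[S]={c}  FIRST[A]={a,c}
iter 2: done
  FIRST[S]={c}  FIRST[A]={a,c}

FIRST(S) = ["c"]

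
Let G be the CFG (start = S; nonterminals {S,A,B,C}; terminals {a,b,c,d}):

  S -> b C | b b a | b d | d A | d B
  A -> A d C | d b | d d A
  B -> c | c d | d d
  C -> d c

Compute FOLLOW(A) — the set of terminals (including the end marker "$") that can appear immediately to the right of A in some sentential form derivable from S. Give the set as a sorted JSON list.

Compute FIRST by fixpoint:
iter 1:
  A via A→d b: +{d}
  B via B→c: +{c}
  B via B→d d: +{d}
  C via C→d c: +{d}
  S via S→b C: +{b}
  S via S→d A: +{d}
  FIRST(S)={b,d}  FIRST(A)={d}  FIRST(B)={c,d}  FIRST(C)={d}
iter 2: done
  FIRST(S)={b,d}  FIRST(A)={d}  FIRST(B)={c,d}  FIRST(C)={d}

FOLLOW sets:
seed FOLLOW(S) with $
iter 1:
  A→A d C: FOLLOW(A) ⊇ FIRST(d) = {d}; new: +{d}
  A→A d C: FOLLOW(C) ⊇ FOLLOW(A) ⊇ {d}; new: +{d}
  S→b C: FOLLOW(C) ⊇ FOLLOW(S) ⊇ {$}; new: +{$}
  S→d A: FOLLOW(A) ⊇ FOLLOW(S) ⊇ {$}; new: +{$}
  S→d B: FOLLOW(B) ⊇ FOLLOW(S) ⊇ {$}; new: +{$}
  FOLLOW[S]={$}  FOLLOW[A]={$,d}  FOLLOW[B]={$}  FOLLOW[C]={$,d}
iter 2: — fixpoint
  FOLLOW[S]={$}  FOLLOW[A]={$,d}  FOLLOW[B]={$}  FOLLOW[C]={$,d}

FOLLOW(A) = ["$", "d"]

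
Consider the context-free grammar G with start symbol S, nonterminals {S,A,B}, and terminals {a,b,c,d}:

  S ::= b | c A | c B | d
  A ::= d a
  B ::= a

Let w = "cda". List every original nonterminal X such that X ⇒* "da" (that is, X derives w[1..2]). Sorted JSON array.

Convert to CNF:
  S -> T2 A | T2 B | b | d
  A -> T0 T1
  B -> a
  T0 -> d
  T1 -> a
  T2 -> c

Fill CYK table bottom-up (cells [i..j] with 1 ≤ i ≤ j ≤ 2 only):
  cell(1,1) d: {S,T0}  orig:{S}
  cell(2,2) a: {B,T1}  orig:{B}
  cell(1,2) da: {A}

Original NTs in T[1,2] deriving "da": ["A"]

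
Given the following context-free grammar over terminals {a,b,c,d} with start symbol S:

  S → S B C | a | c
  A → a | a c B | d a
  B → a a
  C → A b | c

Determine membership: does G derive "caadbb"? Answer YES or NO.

Convert to CNF:
  S -> S X5 | a | c
  A -> T0 X4 | T2 T0 | a
  B -> T0 T0
  C -> A T3 | c
  T0 -> a
  T1 -> c
  T2 -> d
  T3 -> b
  X4 -> T1 B
  X5 -> B C

CYK table (by increasing span):
  cell(0,0) c: {C,S,T1}  orig:{C,S}
  cell(1,1) a: {A,S,T0}  orig:{A,S}
  cell(2,2) a: {A,S,T0}  orig:{A,S}
  cell(3,3) d: {T2}  orig:{}
  cell(4,4) b: {T3}  orig:{}
  cell(5,5) b: {T3}  orig:{}
  cell(0,1) ca: ∅
  cell(1,2) aa: {B}
  cell(2,3) ad: ∅
  cell(3,4) db: ∅
  cell(4,5) bb: ∅
  cell(0,2) caa: {X4}  orig:{}
  cell(1,3) aad: ∅
  cell(2,4) adb: ∅
  cell(3,5) dbb: ∅
  cell(0,3) caad: ∅
  cell(1,4) aadb: ∅
  cell(2,5) adbb: ∅
  cell(0,4) caadb: ∅
  cell(1,5) aadbb: ∅
  cell(0,5) caadbb: ∅

S ∉ T[0,5] ⇒ NO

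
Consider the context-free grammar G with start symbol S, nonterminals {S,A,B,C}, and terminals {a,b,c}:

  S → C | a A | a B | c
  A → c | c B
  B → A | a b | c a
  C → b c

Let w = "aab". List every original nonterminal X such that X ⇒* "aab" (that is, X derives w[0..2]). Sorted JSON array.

Convert to CNF:
  S -> T1 A | T1 B | T2 T0 | c
  A -> T0 B | c
  B -> T0 B | T0 T1 | T1 T2 | c
  C -> T2 T0
  T0 -> c
  T1 -> a
  T2 -> b

Fill CYK table bottom-up, restricted to cells inside w[0..2]:
  [0..0]={T1}  "a"  orig:{}
  [1..1]={T1}  "a"  orig:{}
  [2..2]={T2}  "b"  orig:{}
  [0..1]=∅  "aa"
  [1..2]={B}  "ab"
  [0..2]={S}  "aab"

Original NTs in T[0,2] deriving "aab": ["S"]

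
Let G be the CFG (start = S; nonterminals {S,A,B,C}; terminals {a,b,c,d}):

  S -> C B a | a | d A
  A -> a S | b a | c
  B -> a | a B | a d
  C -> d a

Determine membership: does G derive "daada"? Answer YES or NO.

Convert to CNF:
  S -> C X3 | T2 A | a
  A -> T0 S | T1 T0 | c
  B -> T0 B | T0 T2 | a
  C -> T2 T0
  T0 -> a
  T1 -> b
  T2 -> d
  X3 -> B T0

Fill CYK table bottom-up:
  cell(0,0) d: {T2}  orig:{}
  cell(1,1) a: {B,S,T0}  orig:{B,S}
  cell(2,2) a: {B,S,T0}  orig:{B,S}
  cell(3,3) d: {T2}  orig:{}
  cell(4,4) a: {B,S,T0}  orig:{B,S}
  cell(0,1) da: {C}
  cell(1,2) aa: {A,B,X3}  orig:{A,B}
  cell(2,3) ad: {B}
  cell(3,4) da: {C}
  cell(0,2) daa: {S}
  cell(1,3) aad: {B}
  cell(2,4) ada: {X3}  orig:{}
  cell(0,3) daad: ∅
  cell(1,4) aada: {X3}  orig:{}
  cell(0,4) daada: {S}

S ∈ T[0,4] ⇒ YES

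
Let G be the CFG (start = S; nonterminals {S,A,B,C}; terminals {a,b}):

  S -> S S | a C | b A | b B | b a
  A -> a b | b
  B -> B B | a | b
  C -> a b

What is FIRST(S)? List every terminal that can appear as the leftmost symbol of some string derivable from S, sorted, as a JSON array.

FIRST sets, iterate to fixpoint:
[1]
  A via A→a b: +{a}
  A via A→b: +{b}
  B via B→a: +{a}
  B via B→b: +{b}
  C via C→a b: +{a}
  S via S→a C: +{a}
  S via S→b A: +{b}
  FIRST[S]={a,b}  FIRST[A]={a,b}  FIRST[B]={a,b}  FIRST[C]={a}
[2] (stable)
  FIRST[S]={a,b}  FIRST[A]={a,b}  FIRST[B]={a,b}  FIRST[C]={a}

FIRST(S) = ["a", "b"]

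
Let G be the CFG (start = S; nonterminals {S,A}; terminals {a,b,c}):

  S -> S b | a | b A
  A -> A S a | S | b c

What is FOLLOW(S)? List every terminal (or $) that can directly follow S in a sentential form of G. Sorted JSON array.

Compute FIRST by fixpoint:
iter 1:
  A via A→b c: +{b}
  S via S→a: +{a}
  S via S→b A: +{b}
  S: {a,b}  A: {b}
iter 2:
  A via A→S: +{a}
  S: {a,b}  A: {a,b}
iter 3: (stable)
  S: {a,b}  A: {a,b}

FOLLOW sets:
initialize: $ ∈ FOLLOW(S)
iter 1:
  A→A S a: FOLLOW(A) ⊇ FIRST(S) = {a,b}; new: +{a,b}
  A→A S a: FOLLOW(S) ⊇ FIRST(a) = {a}; new: +{a}
  A→S: FOLLOW(S) ⊇ FOLLOW(A) ⊇ {a,b}; new: +{b}
  S→b A: FOLLOW(A) ⊇ FOLLOW(S) ⊇ {$,a,b}; new: +{$}
  FOLLOW(S)={$,a,b}  FOLLOW(A)={$,a,b}
iter 2: — fixpoint
  FOLLOW(S)={$,a,b}  FOLLOW(A)={$,a,b}

FOLLOW(S) = ["$", "a", "b"]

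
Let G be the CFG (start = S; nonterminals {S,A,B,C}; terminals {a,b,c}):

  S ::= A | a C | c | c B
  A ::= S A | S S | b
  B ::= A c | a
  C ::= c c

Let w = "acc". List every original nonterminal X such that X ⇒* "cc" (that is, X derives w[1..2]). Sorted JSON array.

CNF form of G:
  S -> S A | S S | T0 B | T1 C | b | c
  A -> S A | S S | b
  B -> A T0 | a
  C -> T0 T0
  T0 -> c
  T1 -> a

Fill CYK table bottom-up — only the sub-triangle for w[1..2]:
  [1..1]={S,T0}  "c"  orig:{S}
  [2..2]={S,T0}  "c"  orig:{S}
  [1..2]={A,C,S}  "cc"

Original NTs in T[1,2] deriving "cc": ["A", "C", "S"]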